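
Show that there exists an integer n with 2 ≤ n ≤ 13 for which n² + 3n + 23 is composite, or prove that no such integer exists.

At n = 8: 8² + 3·8 + 23 = 111 = 3·37, which is composite.

n = 8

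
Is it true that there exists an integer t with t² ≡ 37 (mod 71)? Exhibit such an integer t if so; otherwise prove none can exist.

Take t = 45. Then 45² = 2025 = 28·71 + 37, so 45² ≡ 37 (mod 71).

t = 45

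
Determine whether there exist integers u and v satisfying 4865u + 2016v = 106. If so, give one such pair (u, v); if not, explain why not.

No such integers exist.

Any value of 4865u + 2016v is a multiple of gcd(4865, 2016) = 7.
But 106 is not a multiple of 7 (it leaves remainder 1).
So the equation is unsolvable over ℤ.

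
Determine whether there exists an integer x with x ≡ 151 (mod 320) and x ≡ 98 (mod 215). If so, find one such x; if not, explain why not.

Both moduli are multiples of 5 = gcd(320, 215), so any solution would satisfy x ≡ 151 and x ≡ 98 modulo 5 simultaneously.
But 151 mod 5 = 1 while 98 mod 5 = 3, a contradiction.
So no integer satisfies both congruences.

No such integer exists.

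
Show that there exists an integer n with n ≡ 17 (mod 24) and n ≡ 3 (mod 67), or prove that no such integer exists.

gcd(24, 67) = 1, so the Chinese Remainder Theorem guarantees exactly one residue class mod 1608 satisfying both.
Any solution of the first congruence is n = 17 + 24t; substituting into the second, 24t ≡ 3 − 17 ≡ 53 (mod 67).
Invert 24 mod 67 by the Euclidean algorithm: 67 = 2·24 + 19, 24 = 1·19 + 5, 19 = 3·5 + 4, 5 = 1·4 + 1, 4 = 4·1 + 0; back-substituting, 1 = 5 − 1·4 = 5 − (19 − 3·5) = −19 + 4·5 = −19 + 4·(24 − 1·19) = 4·24 − 5·19 = 4·24 − 5·(67 − 2·24) = −5·67 + 14·24. Hence 24·14 ≡ 1, so 24⁻¹ ≡ 14 (mod 67).
Multiplying by 14: t ≡ 14·53 = 742 ≡ 5 (mod 67).
With t = 5: n = 17 + 24·5 = 137.
Verify: 137 = 5·24 + 17 and 137 = 2·67 + 3. ✓

n = 137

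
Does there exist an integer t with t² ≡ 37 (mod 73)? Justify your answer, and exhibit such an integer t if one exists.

t = 57

Take t = 57. Then 57² = 3249 = 44·73 + 37, so 57² ≡ 37 (mod 73).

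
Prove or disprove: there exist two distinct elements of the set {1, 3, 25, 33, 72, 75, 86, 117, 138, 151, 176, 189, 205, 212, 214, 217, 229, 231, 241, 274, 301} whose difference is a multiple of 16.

Yes: 1 and 33.

Both 1 and 33 leave remainder 1 on division by 16; their difference 32 = 2·16 is a multiple of 16.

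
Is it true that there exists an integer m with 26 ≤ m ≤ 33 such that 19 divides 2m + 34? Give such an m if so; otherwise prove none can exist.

The values of 2m + 34 for m = 26, 27, …, 33 are 86, 88, 90, 92, 94, 96, 98, 100; reduced mod 19 these are 10, 12, 14, 16, 18, 1, 3, 5.
Since 0 is absent from this list, 19 ∤ 2m + 34 for every m with 26 ≤ m ≤ 33.

There is no such integer m in that range.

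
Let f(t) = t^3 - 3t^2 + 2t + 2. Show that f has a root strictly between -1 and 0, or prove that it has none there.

f(-1) = -4 and f(0) = 2, which have opposite signs.
Since f is a polynomial it is continuous on [-1, 0].
By the Intermediate Value Theorem, f takes the value 0 somewhere in the open interval.

Such a root exists.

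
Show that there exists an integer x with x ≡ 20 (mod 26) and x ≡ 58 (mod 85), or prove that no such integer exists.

gcd(26, 85) = 1, so the Chinese Remainder Theorem guarantees exactly one residue class mod 2210 satisfying both.
Any solution of the first congruence is x = 20 + 26t; substituting into the second, 26t ≡ 58 − 20 ≡ 38 (mod 85).
To invert 26 modulo 85: 85 = 3·26 + 7, 26 = 3·7 + 5, 7 = 1·5 + 2, 5 = 2·2 + 1, 2 = 2·1 + 0, and unwinding, 1 = 5 − 2·2 = 5 − 2·(7 − 1·5) = −2·7 + 3·5 = −2·7 + 3·(26 − 3·7) = 3·26 − 11·7 = 3·26 − 11·(85 − 3·26) = −11·85 + 36·26. Thus 26⁻¹ ≡ 36 (mod 85).
Multiplying by 36: t ≡ 36·38 = 1368 ≡ 8 (mod 85).
Taking t = 8 gives x = 20 + 26·8 = 228.
Indeed 228 ≡ 20 (mod 26) and 228 ≡ 58 (mod 85).

x = 228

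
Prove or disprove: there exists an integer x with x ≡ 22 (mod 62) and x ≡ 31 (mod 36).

Reduce both congruences modulo 2, which divides 62 and 36: they say x ≡ 22 (mod 2) and x ≡ 31 (mod 2).
However 22 ≡ 0 and 31 ≡ 1 (mod 2), and 0 ≠ 1.
Therefore no such x exists.

There is no such integer.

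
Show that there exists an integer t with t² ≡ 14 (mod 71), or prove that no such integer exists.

There is no such integer.

Apply Euler's criterion with the prime 71: 14 is a quadratic residue iff 14^35 ≡ 1 (mod 71), and a non-residue iff it is ≡ −1.
Squaring successively (mod 71): 14^2 = 196 ≡ 54; 14^4 ≡ 54² = 2916 ≡ 5; 14^8 ≡ 5² = 25 ≡ 25; 14^16 ≡ 25² = 625 ≡ 57; 14^32 ≡ 57² = 3249 ≡ 54.
Since 35 = 32 + 2 + 1, 14^35 ≡ 54 · 54 · 14; multiplying out mod 71: 54·54 = 2916 ≡ 5, then 5·14 = 70 ≡ 70. Thus 14^35 ≡ 70 ≡ −1 (mod 71).
By Euler's criterion 14 is a quadratic non-residue mod 71: no t satisfies t² ≡ 14 (mod 71).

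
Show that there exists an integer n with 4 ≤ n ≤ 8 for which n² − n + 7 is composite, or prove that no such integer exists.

n = 8

At n = 8: 8² − 8 + 7 = 63 = 3·21, which is composite.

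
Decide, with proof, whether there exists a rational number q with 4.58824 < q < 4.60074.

Look for a denominator N such that an integer falls strictly between N·4.58824 and N·4.60074. N = 5 works: 5·4.58824 = 22.94120 < 23 < 23.00370 = 5·4.60074.
Hence 23/5 is a rational number with 4.58824 < 23/5 < 4.60074.

q = 23/5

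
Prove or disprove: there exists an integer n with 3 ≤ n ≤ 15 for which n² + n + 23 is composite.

At n = 8: 8² + 8 + 23 = 95 = 5·19, which is composite.

n = 8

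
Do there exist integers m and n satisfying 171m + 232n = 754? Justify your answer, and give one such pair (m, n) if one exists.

m = 174, n = -125

171 and 232 are coprime, so 171m + 232n ranges over all of ℤ.
Run the Euclidean algorithm on 232 and 171: 232 = 1·171 + 61, 171 = 2·61 + 49, 61 = 1·49 + 12, 49 = 4·12 + 1, 12 = 12·1 + 0.
Back-substituting, 1 = 49 − 4·12 = 49 − 4·(61 − 1·49) = −4·61 + 5·49 = −4·61 + 5·(171 − 2·61) = 5·171 − 14·61 = 5·171 − 14·(232 − 1·171) = −14·232 + 19·171; that is, 171·19 + 232·(-14) = 1.
Multiplying through by 754: m = 19·754 = 14326, n = (-14)·754 = -10556 is a solution.
The general solution is m = 14326 + 232k, n = -10556 − 171k; taking k = -61 gives the smaller pair m = 174, n = -125.
Indeed 171·174 + 232·(-125) = 29754 − 29000 = 754.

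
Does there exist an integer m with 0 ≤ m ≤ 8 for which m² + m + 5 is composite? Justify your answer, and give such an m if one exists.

m = 4

At m = 4: 4² + 4 + 5 = 25 = 5·5, which is composite.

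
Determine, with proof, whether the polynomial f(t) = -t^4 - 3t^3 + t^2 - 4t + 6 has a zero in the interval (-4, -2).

Yes, f has a root in the interval.

f(-4) = -26 and f(-2) = 26, which have opposite signs.
f is continuous everywhere (it is a polynomial), in particular on [-4, -2].
By the Intermediate Value Theorem f must vanish at some point of (-4, -2).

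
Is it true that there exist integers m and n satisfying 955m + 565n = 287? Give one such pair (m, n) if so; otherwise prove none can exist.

Any value of 955m + 565n is a multiple of gcd(955, 565) = 5.
However 287 leaves remainder 2 on division by 5.
Therefore 955m + 565n = 287 has no solution in integers.

No such integers exist.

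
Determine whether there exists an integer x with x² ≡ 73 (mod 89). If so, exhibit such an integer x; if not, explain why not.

x = 47 works: 47² = 2209, and 2209 − 73 = 2136 = 24·89.

x = 47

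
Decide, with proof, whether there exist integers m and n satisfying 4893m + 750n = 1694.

gcd(4893, 750) = 3, so every integer of the form 4893m + 750n is a multiple of 3.
But 1694 = 3·564 + 2, so 3 ∤ 1694.
Hence no integers m, n satisfy the equation.

No, no such integers exist.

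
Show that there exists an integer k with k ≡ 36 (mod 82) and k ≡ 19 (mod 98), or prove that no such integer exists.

Both moduli are multiples of 2 = gcd(82, 98), so any solution would satisfy k ≡ 36 and k ≡ 19 modulo 2 simultaneously.
These are incompatible: 36 − 19 = 17 is not divisible by 2.
So no integer satisfies both congruences.

No, no such integer exists.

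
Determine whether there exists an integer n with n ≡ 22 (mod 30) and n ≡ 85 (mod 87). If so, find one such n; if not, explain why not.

n = 172

gcd(30, 87) = 3. A simultaneous solution exists iff 22 ≡ 85 (mod 3); here 22 mod 3 = 1 = 85 mod 3, so it does.
Step through n = 22, 22 + 30, 22 + 2·30, …: the values 22, 52, 82, 112, 142, 172 reduce mod 87 to 22, 52, 82, 25, 55, 85. The value 172 hits 85.
Indeed 172 ≡ 22 (mod 30) and 172 ≡ 85 (mod 87).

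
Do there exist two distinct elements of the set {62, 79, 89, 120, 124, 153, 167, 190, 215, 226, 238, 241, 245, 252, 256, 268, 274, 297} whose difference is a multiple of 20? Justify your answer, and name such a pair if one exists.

No such pair exists.

Reduce each element modulo 20: 62↦2, 79↦19, 89↦9, 120↦0, 124↦4, 153↦13, 167↦7, 190↦10, 215↦15, 226↦6, 238↦18, 241↦1, 245↦5, 252↦12, 256↦16, 268↦8, 274↦14, 297↦17.
These 18 residues are pairwise different, hence no difference of two elements is divisible by 20.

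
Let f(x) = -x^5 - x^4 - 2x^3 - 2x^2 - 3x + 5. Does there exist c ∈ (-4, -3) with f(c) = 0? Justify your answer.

f has no root in that interval.

The endpoint values f(-4) = 881 and f(-3) = 212 are both positive. Claim: f(x) > 0 for every x in (-4, -3).
Shift to the endpoint -3: with x = -3 − u (0 < u < 1), one computes f(-3 − u) = u^5 + 14u^4 + 80u^3 + 232u^2 + 342u + 212.
The nonzero coefficients here are all positive, so for u > 0 every term is positive (or zero), and the constant term 212 is strictly positive.
So f is strictly positive on (-4, -3); no root exists in the interval.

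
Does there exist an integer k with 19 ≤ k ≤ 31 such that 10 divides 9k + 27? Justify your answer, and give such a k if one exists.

k = 27 works, since 9·27 + 27 = 270 = 27·10.

k = 27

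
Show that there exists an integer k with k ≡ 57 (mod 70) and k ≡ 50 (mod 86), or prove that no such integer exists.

Reduce both congruences modulo 2, which divides 70 and 86: they say k ≡ 57 (mod 2) and k ≡ 50 (mod 2).
However 57 ≡ 1 and 50 ≡ 0 (mod 2), and 1 ≠ 0.
Hence the system has no solution.

There is no such integer.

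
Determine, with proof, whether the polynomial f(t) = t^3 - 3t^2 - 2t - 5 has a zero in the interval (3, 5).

f(3) = -11 and f(5) = 35, which have opposite signs.
f is continuous everywhere (it is a polynomial), in particular on [3, 5].
By the Intermediate Value Theorem, f takes the value 0 somewhere in the open interval.

Such a root exists.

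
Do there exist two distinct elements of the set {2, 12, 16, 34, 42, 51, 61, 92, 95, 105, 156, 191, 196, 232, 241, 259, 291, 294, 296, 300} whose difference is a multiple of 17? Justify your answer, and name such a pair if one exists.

2 and 291 are such a pair.

2 mod 17 = 2 and 291 mod 17 = 2, so 291 − 2 = 289 = 17·17.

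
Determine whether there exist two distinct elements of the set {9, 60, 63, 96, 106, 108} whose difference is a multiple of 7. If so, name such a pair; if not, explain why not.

No such pair exists.

Residues mod 7: 9↦2, 60↦4, 63↦0, 96↦5, 106↦1, 108↦3.
These 6 residues are pairwise different, hence no difference of two elements is divisible by 7.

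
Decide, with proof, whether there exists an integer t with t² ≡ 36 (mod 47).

t = 6

Take t = 6. Then 6² = 36, and since 0 ≤ 36 < 47 this is already reduced: 6² ≡ 36 (mod 47).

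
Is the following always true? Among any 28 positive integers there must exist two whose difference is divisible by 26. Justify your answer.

There are exactly 26 possible remainders on division by 26.
Placing 28 integers into 26 classes, some class receives at least two — say a and b.
Then a ≡ b (mod 26), i.e. 26 ∣ (a − b).

Yes.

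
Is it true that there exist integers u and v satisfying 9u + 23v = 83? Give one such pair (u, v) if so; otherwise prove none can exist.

u = 22, v = -5

Since gcd(9, 23) = 1, every integer is an integer combination of 9 and 23.
Euclidean algorithm: 23 = 2·9 + 5, 9 = 1·5 + 4, 5 = 1·4 + 1, 4 = 4·1 + 0.
Back-substituting, 1 = 5 − 1·4 = 5 − (9 − 1·5) = −9 + 2·5 = −9 + 2·(23 − 2·9) = 2·23 − 5·9; that is, 9·(-5) + 23·2 = 1.
Scaling by 83 gives the particular solution (u, v) = (-415, 166).
The general solution is u = -415 + 23k, v = 166 − 9k; taking k = 19 gives the smaller pair u = 22, v = -5.
Indeed 9·22 + 23·(-5) = 198 − 115 = 83.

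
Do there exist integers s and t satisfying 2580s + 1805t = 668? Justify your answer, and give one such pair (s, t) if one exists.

No, no such integers exist.

Both 2580 and 1805 are divisible by gcd(2580, 1805) = 5, hence so is any combination 2580s + 1805t.
However 668 leaves remainder 3 on division by 5.
Therefore 2580s + 1805t = 668 has no solution in integers.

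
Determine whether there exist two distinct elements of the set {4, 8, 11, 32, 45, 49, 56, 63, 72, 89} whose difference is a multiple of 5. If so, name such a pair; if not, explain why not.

Reduce each element mod 5: 4↦4, 8↦3, 11↦1, 32↦2, 45↦0, 49↦4, 56↦1, 63↦3, 72↦2, 89↦4. The residue 4 repeats (at 4 and 49), and 49 − 4 = 45 = 9·5.

The pair (4, 49) works.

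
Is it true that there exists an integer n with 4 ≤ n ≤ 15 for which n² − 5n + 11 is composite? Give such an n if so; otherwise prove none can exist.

n = 8

At n = 8: 8² − 5·8 + 11 = 35 = 5·7, which is composite.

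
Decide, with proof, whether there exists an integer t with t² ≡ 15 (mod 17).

Take t = 7. Then 7² = 49 = 2·17 + 15, so 7² ≡ 15 (mod 17).

t = 7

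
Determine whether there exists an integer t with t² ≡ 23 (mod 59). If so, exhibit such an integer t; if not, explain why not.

59 is prime, so by Euler's criterion 23 is a square mod 59 iff 23^((59−1)/2) = 23^29 ≡ 1 (mod 59).
Squaring successively (mod 59): 23^2 = 529 ≡ 57; 23^4 ≡ 57² = 3249 ≡ 4; 23^8 ≡ 4² = 16 ≡ 16; 23^16 ≡ 16² = 256 ≡ 20.
Since 29 = 16 + 8 + 4 + 1, 23^29 ≡ 20 · 16 · 4 · 23; multiplying out mod 59: 20·16 = 320 ≡ 25, then 25·4 = 100 ≡ 41, then 41·23 = 943 ≡ 58. Thus 23^29 ≡ 58 ≡ −1 (mod 59).
The value −1 means 23 is a non-residue modulo 59, so t² ≡ 23 (mod 59) is impossible.

No such integer exists.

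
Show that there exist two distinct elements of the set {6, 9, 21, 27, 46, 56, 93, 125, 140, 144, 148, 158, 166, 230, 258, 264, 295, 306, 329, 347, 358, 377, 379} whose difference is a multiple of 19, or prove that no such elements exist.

Yes: 6 and 158.

Both 6 and 158 leave remainder 6 on division by 19; their difference 152 = 8·19 is a multiple of 19.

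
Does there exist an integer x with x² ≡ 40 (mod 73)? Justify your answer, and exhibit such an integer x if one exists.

There is no such integer.

73 is prime, so by Euler's criterion 40 is a square mod 73 iff 40^((73−1)/2) = 40^36 ≡ 1 (mod 73).
Repeated squaring mod 73: 40^2 = 1600 ≡ 67; 40^4 ≡ 67² = 4489 ≡ 36; 40^8 ≡ 36² = 1296 ≡ 55; 40^16 ≡ 55² = 3025 ≡ 32; 40^32 ≡ 32² = 1024 ≡ 2.
Since 36 = 32 + 4, 40^36 ≡ 2 · 36; multiplying out mod 73: 2·36 = 72 ≡ 72. Thus 40^36 ≡ 72 ≡ −1 (mod 73).
By Euler's criterion 40 is a quadratic non-residue mod 73: no x satisfies x² ≡ 40 (mod 73).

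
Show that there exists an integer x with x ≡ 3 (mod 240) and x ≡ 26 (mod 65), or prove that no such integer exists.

No, no such integer exists.

gcd(240, 65) = 5. If x ≡ 3 (mod 240) and x ≡ 26 (mod 65), then x ≡ 3 (mod 5) and x ≡ 26 (mod 5).
These are incompatible: 3 − 26 = -23 is not divisible by 5.
Therefore no such x exists.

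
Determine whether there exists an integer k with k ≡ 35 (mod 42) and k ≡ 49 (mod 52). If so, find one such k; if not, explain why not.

k = 413

The moduli are not coprime: gcd(42, 52) = 2. Compatibility requires 2 ∣ (49 − 35) = 14, which holds, so solutions exist.
Write k = 35 + 42t. Then 42t ≡ 49 − 35 ≡ 14 (mod 52); dividing through by 2 gives 21t ≡ 7 (mod 26).
Invert 21 mod 26 by the Euclidean algorithm: 26 = 1·21 + 5, 21 = 4·5 + 1, 5 = 5·1 + 0; back-substituting, 1 = 21 − 4·5 = 21 − 4·(26 − 1·21) = −4·26 + 5·21. Hence 21·5 ≡ 1, so 21⁻¹ ≡ 5 (mod 26).
Multiplying by 5: t ≡ 5·7 = 35 ≡ 9 (mod 26).
Then k = 35 + 42·9 = 413.
Verify: 413 = 9·42 + 35 and 413 = 7·52 + 49. ✓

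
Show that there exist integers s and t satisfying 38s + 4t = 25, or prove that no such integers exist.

No such integers exist.

Both 38 and 4 are divisible by gcd(38, 4) = 2, hence so is any combination 38s + 4t.
But 25 is not a multiple of 2 (it leaves remainder 1).
Hence no integers s, t satisfy the equation.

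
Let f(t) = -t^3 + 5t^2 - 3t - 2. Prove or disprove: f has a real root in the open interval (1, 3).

Such a root exists.

f(1) = -1 and f(3) = 7, which have opposite signs.
Since f is a polynomial it is continuous on [1, 3].
By the Intermediate Value Theorem, f takes the value 0 somewhere in the open interval.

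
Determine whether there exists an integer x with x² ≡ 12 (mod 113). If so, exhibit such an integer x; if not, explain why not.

No such integer exists.

113 is prime, so by Euler's criterion 12 is a square mod 113 iff 12^((113−1)/2) = 12^56 ≡ 1 (mod 113).
Repeated squaring mod 113: 12^2 = 144 ≡ 31; 12^4 ≡ 31² = 961 ≡ 57; 12^8 ≡ 57² = 3249 ≡ 85; 12^16 ≡ 85² = 7225 ≡ 106; 12^32 ≡ 106² = 11236 ≡ 49.
Since 56 = 32 + 16 + 8, 12^56 ≡ 49 · 106 · 85; multiplying out mod 113: 49·106 = 5194 ≡ 109, then 109·85 = 9265 ≡ 112. Thus 12^56 ≡ 112 ≡ −1 (mod 113).
The value −1 means 12 is a non-residue modulo 113, so x² ≡ 12 (mod 113) is impossible.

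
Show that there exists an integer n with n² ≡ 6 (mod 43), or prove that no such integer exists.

n = 7 works: 7² = 49, and 49 − 6 = 43 = 1·43.

n = 7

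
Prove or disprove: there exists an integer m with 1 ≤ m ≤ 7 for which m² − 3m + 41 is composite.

m = 4

At m = 4: 4² − 3·4 + 41 = 45 = 3·15, which is composite.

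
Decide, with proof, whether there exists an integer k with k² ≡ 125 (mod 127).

127 is prime, so by Euler's criterion 125 is a square mod 127 iff 125^((127−1)/2) = 125^63 ≡ 1 (mod 127).
Repeated squaring mod 127: 125^2 = 15625 ≡ 4; 125^4 ≡ 4² = 16 ≡ 16; 125^8 ≡ 16² = 256 ≡ 2; 125^16 ≡ 2² = 4 ≡ 4; 125^32 ≡ 4² = 16 ≡ 16.
Since 63 = 32 + 16 + 8 + 4 + 2 + 1, 125^63 ≡ 16 · 4 · 2 · 16 · 4 · 125; multiplying out mod 127: 16·4 = 64 ≡ 64, then 64·2 = 128 ≡ 1, then 1·16 = 16 ≡ 16, then 16·4 = 64 ≡ 64, then 64·125 = 8000 ≡ 126. Thus 125^63 ≡ 126 ≡ −1 (mod 127).
The value −1 means 125 is a non-residue modulo 127, so k² ≡ 125 (mod 127) is impossible.

There is no such integer.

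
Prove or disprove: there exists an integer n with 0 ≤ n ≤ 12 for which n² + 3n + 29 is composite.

n = 1

At n = 1: 1² + 3·1 + 29 = 33 = 3·11, which is composite.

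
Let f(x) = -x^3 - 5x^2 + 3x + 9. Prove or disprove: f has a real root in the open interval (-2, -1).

f(-2) = -9 and f(-1) = 2, which have opposite signs.
Since f is a polynomial it is continuous on [-2, -1].
By the Intermediate Value Theorem, f takes the value 0 somewhere in the open interval.

Such a root exists.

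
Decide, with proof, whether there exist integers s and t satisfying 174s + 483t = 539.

gcd(174, 483) = 3, so every integer of the form 174s + 483t is a multiple of 3.
But 539 = 3·179 + 2, so 3 ∤ 539.
Hence no integers s, t satisfy the equation.

No, no such integers exist.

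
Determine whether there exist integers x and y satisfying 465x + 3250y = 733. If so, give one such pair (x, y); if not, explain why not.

No, no such integers exist.

Both 465 and 3250 are divisible by gcd(465, 3250) = 5, hence so is any combination 465x + 3250y.
But 733 is not a multiple of 5 (it leaves remainder 3).
Therefore 465x + 3250y = 733 has no solution in integers.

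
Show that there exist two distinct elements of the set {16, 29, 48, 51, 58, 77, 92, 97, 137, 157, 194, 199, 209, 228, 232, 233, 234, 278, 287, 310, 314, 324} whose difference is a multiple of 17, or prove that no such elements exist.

The pair (29, 97) works.

Reduce each element mod 17: 16↦16, 29↦12, 48↦14, 51↦0, 58↦7, 77↦9, 92↦7, 97↦12, 137↦1, 157↦4, 194↦7, 199↦12, 209↦5, 228↦7, 232↦11, 233↦12, 234↦13, 278↦6, 287↦15, 310↦4, 314↦8, 324↦1. The residue 12 repeats (at 29 and 97), and 97 − 29 = 68 = 4·17.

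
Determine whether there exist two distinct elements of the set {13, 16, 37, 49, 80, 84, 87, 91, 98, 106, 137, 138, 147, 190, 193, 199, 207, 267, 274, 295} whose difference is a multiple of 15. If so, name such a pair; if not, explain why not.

13 and 193 are such a pair.

Both 13 and 193 leave remainder 13 on division by 15; their difference 180 = 12·15 is a multiple of 15.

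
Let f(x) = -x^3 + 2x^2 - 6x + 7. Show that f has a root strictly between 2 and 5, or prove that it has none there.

No.

f(2) = -5 and f(5) = -98, both negative.
The derivative f'(x) = -3x^2 + 4x - 6 is a quadratic with discriminant 4² − 4·(-3)·(-6) = -56 < 0; it never vanishes, so it is always negative (sign of the leading coefficient).
So f is strictly decreasing; between 2 and 5 its values lie between f(2) = -5 and f(5) = -98, all negative. Therefore f has no root in (2, 5).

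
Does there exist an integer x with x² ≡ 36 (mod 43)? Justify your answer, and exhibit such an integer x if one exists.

x = 37 works: 37² = 1369, and 1369 − 36 = 1333 = 31·43.

x = 37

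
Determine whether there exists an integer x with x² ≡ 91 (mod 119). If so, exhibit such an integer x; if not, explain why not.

Reduce modulo 17, which divides 119: we would need x² ≡ 6 (mod 17).
Squares mod 17 repeat after x = 8 (as (−x)² = x²); for x = 0..8 they are 0, 1, 4, 9, 16, 8, 2, 15, 13.
The set of squares mod 17 is therefore {0, 1, 2, 4, 8, 9, 13, 15, 16}, which does not contain 6.
Hence no integer x has x² ≡ 91 (mod 119).

There is no such integer.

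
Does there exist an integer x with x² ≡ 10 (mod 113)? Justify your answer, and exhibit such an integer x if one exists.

113 is prime, so by Euler's criterion 10 is a square mod 113 iff 10^((113−1)/2) = 10^56 ≡ 1 (mod 113).
Repeated squaring mod 113: 10^2 = 100 ≡ 100; 10^4 ≡ 100² = 10000 ≡ 56; 10^8 ≡ 56² = 3136 ≡ 85; 10^16 ≡ 85² = 7225 ≡ 106; 10^32 ≡ 106² = 11236 ≡ 49.
Since 56 = 32 + 16 + 8, 10^56 ≡ 49 · 106 · 85; multiplying out mod 113: 49·106 = 5194 ≡ 109, then 109·85 = 9265 ≡ 112. Thus 10^56 ≡ 112 ≡ −1 (mod 113).
The value −1 means 10 is a non-residue modulo 113, so x² ≡ 10 (mod 113) is impossible.

No such integer exists.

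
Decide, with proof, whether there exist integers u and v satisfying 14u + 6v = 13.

No, no such integers exist.

gcd(14, 6) = 2, so every integer of the form 14u + 6v is a multiple of 2.
However 13 leaves remainder 1 on division by 2.
So the equation is unsolvable over ℤ.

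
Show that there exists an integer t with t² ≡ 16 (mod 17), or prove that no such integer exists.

Take t = 13. Then 13² = 169 = 9·17 + 16, so 13² ≡ 16 (mod 17).

t = 13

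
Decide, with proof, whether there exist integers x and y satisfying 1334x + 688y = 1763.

Both 1334 and 688 are divisible by gcd(1334, 688) = 2, hence so is any combination 1334x + 688y.
However 1763 leaves remainder 1 on division by 2.
Therefore 1334x + 688y = 1763 has no solution in integers.

No such integers exist.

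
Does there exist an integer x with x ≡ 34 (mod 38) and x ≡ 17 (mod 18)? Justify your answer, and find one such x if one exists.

gcd(38, 18) = 2. If x ≡ 34 (mod 38) and x ≡ 17 (mod 18), then x ≡ 34 (mod 2) and x ≡ 17 (mod 2).
But 34 mod 2 = 0 while 17 mod 2 = 1, a contradiction.
So no integer satisfies both congruences.

No, no such integer exists.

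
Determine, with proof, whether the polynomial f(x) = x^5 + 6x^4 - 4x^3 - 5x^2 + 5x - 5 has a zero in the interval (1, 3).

f(1) = -2 and f(3) = 586, which have opposite signs.
f is continuous everywhere (it is a polynomial), in particular on [1, 3].
By the Intermediate Value Theorem, f takes the value 0 somewhere in the open interval.

Yes, f has a root in the interval.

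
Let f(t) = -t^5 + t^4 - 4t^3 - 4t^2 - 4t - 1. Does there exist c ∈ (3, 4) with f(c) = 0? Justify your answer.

f has no root in that interval.

The endpoint values f(3) = -319 and f(4) = -1105 are both negative. Claim: f(t) < 0 for every t in (3, 4).
Substitute t = 3 + u, where 0 < u < 1 on the interval. Expanding, f(3 + u) = -u^5 - 14u^4 - 82u^3 - 256u^2 - 433u - 319.
The nonzero coefficients here are all negative, so for u > 0 every term is negative (or zero), and the constant term -319 is strictly negative.
Therefore f(t) < 0 throughout (3, 4), and f has no zero there.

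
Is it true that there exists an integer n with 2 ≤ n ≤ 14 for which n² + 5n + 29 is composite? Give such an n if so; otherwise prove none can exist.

At n = 14: 14² + 5·14 + 29 = 295 = 5·59, which is composite.

n = 14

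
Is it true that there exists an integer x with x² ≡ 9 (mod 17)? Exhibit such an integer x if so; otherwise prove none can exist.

x = 14 works: 14² = 196, and 196 − 9 = 187 = 11·17.

x = 14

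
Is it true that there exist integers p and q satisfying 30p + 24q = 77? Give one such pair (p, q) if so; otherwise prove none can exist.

No, no such integers exist.

Both 30 and 24 are divisible by gcd(30, 24) = 6, hence so is any combination 30p + 24q.
However 77 leaves remainder 5 on division by 6.
Hence no integers p, q satisfy the equation.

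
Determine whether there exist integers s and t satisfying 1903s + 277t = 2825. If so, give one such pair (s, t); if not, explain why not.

1903 and 277 are coprime, so 1903s + 277t ranges over all of ℤ.
Dividing repeatedly: 1903 = 6·277 + 241, 277 = 1·241 + 36, 241 = 6·36 + 25, 36 = 1·25 + 11, 25 = 2·11 + 3, 11 = 3·3 + 2, 3 = 1·2 + 1, 2 = 2·1 + 0.
Unwinding: 1 = 3 − 1·2 = 3 − (11 − 3·3) = −11 + 4·3 = −11 + 4·(25 − 2·11) = 4·25 − 9·11 = 4·25 − 9·(36 − 1·25) = −9·36 + 13·25 = −9·36 + 13·(241 − 6·36) = 13·241 − 87·36 = 13·241 − 87·(277 − 1·241) = −87·277 + 100·241 = −87·277 + 100·(1903 − 6·277) = 100·1903 − 687·277, i.e. 1903·100 + 277·(-687) = 1.
Multiplying through by 2825: s = 100·2825 = 282500, t = (-687)·2825 = -1940775 is a solution.
The general solution is s = 282500 + 277k, t = -1940775 − 1903k; taking k = -1019 gives the smaller pair s = 237, t = -1618.
Check: 1903·237 + 277·(-1618) = 451011 − 448186 = 2825. ✓

s = 237, t = -1618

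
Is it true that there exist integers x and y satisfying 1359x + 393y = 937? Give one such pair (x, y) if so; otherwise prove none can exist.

Any value of 1359x + 393y is a multiple of gcd(1359, 393) = 3.
However 937 leaves remainder 1 on division by 3.
So the equation is unsolvable over ℤ.

No such integers exist.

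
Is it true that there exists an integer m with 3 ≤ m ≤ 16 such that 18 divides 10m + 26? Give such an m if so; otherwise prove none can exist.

For m = 3, 4, …, 9 the values 56, 66, 76, 86, 96, 106, 116 are not multiples of 18. Try m = 10: 10·10 + 26 = 126 = 7·18, which is divisible by 18.

m = 10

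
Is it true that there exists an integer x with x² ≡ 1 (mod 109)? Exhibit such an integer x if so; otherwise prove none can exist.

x = 1

Take x = 1. Then 1² = 1, and since 0 ≤ 1 < 109 this is already reduced: 1² ≡ 1 (mod 109).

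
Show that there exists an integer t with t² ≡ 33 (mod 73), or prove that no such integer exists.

No such integer exists.

Apply Euler's criterion with the prime 73: 33 is a quadratic residue iff 33^36 ≡ 1 (mod 73), and a non-residue iff it is ≡ −1.
Repeated squaring mod 73: 33^2 = 1089 ≡ 67; 33^4 ≡ 67² = 4489 ≡ 36; 33^8 ≡ 36² = 1296 ≡ 55; 33^16 ≡ 55² = 3025 ≡ 32; 33^32 ≡ 32² = 1024 ≡ 2.
Since 36 = 32 + 4, 33^36 ≡ 2 · 36; multiplying out mod 73: 2·36 = 72 ≡ 72. Thus 33^36 ≡ 72 ≡ −1 (mod 73).
By Euler's criterion 33 is a quadratic non-residue mod 73: no t satisfies t² ≡ 33 (mod 73).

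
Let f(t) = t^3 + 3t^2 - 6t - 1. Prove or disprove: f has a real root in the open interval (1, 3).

f(1) = -3 and f(3) = 35, which have opposite signs.
As a polynomial, f is continuous on every closed interval.
By the Intermediate Value Theorem, f takes the value 0 somewhere in the open interval.

Yes, f has a root in the interval.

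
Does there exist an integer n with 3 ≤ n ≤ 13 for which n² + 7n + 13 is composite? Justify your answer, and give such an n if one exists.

n = 4

At n = 4: 4² + 7·4 + 13 = 57 = 3·19, which is composite.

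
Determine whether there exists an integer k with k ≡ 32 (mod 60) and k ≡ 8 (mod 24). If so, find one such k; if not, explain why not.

k = 32

The moduli are not coprime: gcd(60, 24) = 12. Compatibility requires 12 ∣ (8 − 32) = -24, which holds, so solutions exist.
In fact k = 32 itself already satisfies 32 mod 24 = 8.
Check: 32 mod 60 = 32, 32 mod 24 = 8. ✓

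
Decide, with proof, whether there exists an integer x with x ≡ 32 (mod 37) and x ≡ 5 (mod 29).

The moduli 37 and 29 are coprime, so by the Chinese Remainder Theorem a unique solution modulo 1073 exists.
Write x = 32 + 37t and require 32 + 37t ≡ 5 (mod 29), i.e. 37t ≡ 2 (mod 29).
37 ≡ 8 (mod 29), so this reads 8t ≡ 2 (mod 29). To invert 8 modulo 29: 29 = 3·8 + 5, 8 = 1·5 + 3, 5 = 1·3 + 2, 3 = 1·2 + 1, 2 = 2·1 + 0, and unwinding, 1 = 3 − 1·2 = 3 − (5 − 1·3) = −5 + 2·3 = −5 + 2·(8 − 1·5) = 2·8 − 3·5 = 2·8 − 3·(29 − 3·8) = −3·29 + 11·8. Thus 8⁻¹ ≡ 11 (mod 29).
Therefore t ≡ 11·2 = 22 (mod 29).
Taking t = 22 gives x = 32 + 37·22 = 846.
Check: 846 mod 37 = 32, 846 mod 29 = 5. ✓

x = 846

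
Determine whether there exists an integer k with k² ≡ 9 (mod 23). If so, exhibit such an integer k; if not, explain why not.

k = 3

Take k = 3. Then 3² = 9, and since 0 ≤ 9 < 23 this is already reduced: 3² ≡ 9 (mod 23).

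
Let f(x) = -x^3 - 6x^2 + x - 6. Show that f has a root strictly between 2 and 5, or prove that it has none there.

No such root exists.

The endpoint values f(2) = -36 and f(5) = -276 are both negative. Claim: f(x) < 0 for every x in (2, 5).
Substitute x = 2 + u, where 0 < u < 3 on the interval. Expanding, f(2 + u) = -u^3 - 12u^2 - 35u - 36.
All 4 nonzero coefficients of this polynomial in u are negative; hence for u > 0 the value is a sum of negative terms (the constant -36 among them).
So f is strictly negative on (2, 5); no root exists in the interval.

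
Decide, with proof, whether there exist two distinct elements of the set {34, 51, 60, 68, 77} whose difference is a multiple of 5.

No, no such pair exists.

Reduce each element modulo 5: 34↦4, 51↦1, 60↦0, 68↦3, 77↦2.
No residue repeats among the 5 elements, so no pair has difference ≡ 0 (mod 5).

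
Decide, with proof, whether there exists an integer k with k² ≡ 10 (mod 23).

There is no such integer.

23 is prime, so by Euler's criterion 10 is a square mod 23 iff 10^((23−1)/2) = 10^11 ≡ 1 (mod 23).
Repeated squaring mod 23: 10^2 = 100 ≡ 8; 10^4 ≡ 8² = 64 ≡ 18; 10^8 ≡ 18² = 324 ≡ 2.
Since 11 = 8 + 2 + 1, 10^11 ≡ 2 · 8 · 10; multiplying out mod 23: 2·8 = 16 ≡ 16, then 16·10 = 160 ≡ 22. Thus 10^11 ≡ 22 ≡ −1 (mod 23).
By Euler's criterion 10 is a quadratic non-residue mod 23: no k satisfies k² ≡ 10 (mod 23).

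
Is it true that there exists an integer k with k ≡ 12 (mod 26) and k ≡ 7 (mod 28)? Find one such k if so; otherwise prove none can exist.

There is no such integer.

Both moduli are multiples of 2 = gcd(26, 28), so any solution would satisfy k ≡ 12 and k ≡ 7 modulo 2 simultaneously.
But 12 mod 2 = 0 while 7 mod 2 = 1, a contradiction.
Hence the system has no solution.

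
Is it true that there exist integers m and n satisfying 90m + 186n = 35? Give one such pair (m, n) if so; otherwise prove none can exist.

Both 90 and 186 are divisible by gcd(90, 186) = 6, hence so is any combination 90m + 186n.
But 35 is not a multiple of 6 (it leaves remainder 5).
Hence no integers m, n satisfy the equation.

No such integers exist.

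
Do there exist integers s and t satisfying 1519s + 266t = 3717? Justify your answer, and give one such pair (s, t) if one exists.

Every value of 1519s + 266t is a multiple of gcd(1519, 266) = 7; since 7 ∣ 3717, solutions exist.
Dividing through by 7 reduces the equation to 217s + 38t = 531.
Run the Euclidean algorithm on 217 and 38: 217 = 5·38 + 27, 38 = 1·27 + 11, 27 = 2·11 + 5, 11 = 2·5 + 1, 5 = 5·1 + 0.
Working back up the chain: 1 = 11 − 2·5 = 11 − 2·(27 − 2·11) = −2·27 + 5·11 = −2·27 + 5·(38 − 1·27) = 5·38 − 7·27 = 5·38 − 7·(217 − 5·38) = −7·217 + 40·38. So 217·(-7) + 38·40 = 1.
Multiplying through by 531: s = (-7)·531 = -3717, t = 40·531 = 21240 is a solution.
The general solution is s = -3717 + 38k, t = 21240 − 217k; taking k = 98 gives the smaller pair s = 7, t = -26.
Check: 1519·7 + 266·(-26) = 10633 − 6916 = 3717. ✓

s = 7, t = -26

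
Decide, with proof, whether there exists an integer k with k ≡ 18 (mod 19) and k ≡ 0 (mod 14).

gcd(19, 14) = 1, so the Chinese Remainder Theorem guarantees exactly one residue class mod 266 satisfying both.
Write k = 18 + 19t and require 18 + 19t ≡ 0 (mod 14), i.e. 19t ≡ 10 (mod 14).
19 ≡ 5 (mod 14), so this reads 5t ≡ 10 (mod 14). To invert 5 modulo 14: 14 = 2·5 + 4, 5 = 1·4 + 1, 4 = 4·1 + 0, and unwinding, 1 = 5 − 1·4 = 5 − (14 − 2·5) = −14 + 3·5. Thus 5⁻¹ ≡ 3 (mod 14).
Therefore t ≡ 3·10 = 30 ≡ 2 (mod 14).
With t = 2: k = 18 + 19·2 = 56.
Verify: 56 = 2·19 + 18 and 56 = 4·14 + 0. ✓

k = 56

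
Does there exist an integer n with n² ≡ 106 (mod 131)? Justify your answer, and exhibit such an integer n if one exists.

No such integer exists.

131 is prime, so by Euler's criterion 106 is a square mod 131 iff 106^((131−1)/2) = 106^65 ≡ 1 (mod 131).
Repeated squaring mod 131: 106^2 = 11236 ≡ 101; 106^4 ≡ 101² = 10201 ≡ 114; 106^8 ≡ 114² = 12996 ≡ 27; 106^16 ≡ 27² = 729 ≡ 74; 106^32 ≡ 74² = 5476 ≡ 105; 106^64 ≡ 105² = 11025 ≡ 21.
Since 65 = 64 + 1, 106^65 ≡ 21 · 106; multiplying out mod 131: 21·106 = 2226 ≡ 130. Thus 106^65 ≡ 130 ≡ −1 (mod 131).
The value −1 means 106 is a non-residue modulo 131, so n² ≡ 106 (mod 131) is impossible.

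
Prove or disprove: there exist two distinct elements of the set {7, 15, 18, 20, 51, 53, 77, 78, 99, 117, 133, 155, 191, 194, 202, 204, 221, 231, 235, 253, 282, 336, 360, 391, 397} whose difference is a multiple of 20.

Both 15 and 155 leave remainder 15 on division by 20; their difference 140 = 7·20 is a multiple of 20.

15 and 155 are such a pair.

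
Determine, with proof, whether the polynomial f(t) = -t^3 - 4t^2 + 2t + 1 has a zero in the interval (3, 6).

The endpoint values f(3) = -56 and f(6) = -347 are both negative. Claim: f(t) < 0 for every t in (3, 6).
Shift to the endpoint 3: with t = 3 + u (0 < u < 3), one computes f(3 + u) = -u^3 - 13u^2 - 49u - 56.
All 4 nonzero coefficients of this polynomial in u are negative; hence for u > 0 the value is a sum of negative terms (the constant -56 among them).
Therefore f(t) < 0 throughout (3, 6), and f has no zero there.

f has no root in that interval.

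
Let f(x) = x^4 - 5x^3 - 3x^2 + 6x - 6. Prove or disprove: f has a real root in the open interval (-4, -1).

Such a root exists.

f(-4) = 498 and f(-1) = -9, which have opposite signs.
f is continuous everywhere (it is a polynomial), in particular on [-4, -1].
By the Intermediate Value Theorem, f takes the value 0 somewhere in the open interval.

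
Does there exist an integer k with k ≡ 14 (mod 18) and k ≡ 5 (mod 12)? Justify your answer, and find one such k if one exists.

Both moduli are multiples of 6 = gcd(18, 12), so any solution would satisfy k ≡ 14 and k ≡ 5 modulo 6 simultaneously.
But 14 mod 6 = 2 while 5 mod 6 = 5, a contradiction.
So no integer satisfies both congruences.

No such integer exists.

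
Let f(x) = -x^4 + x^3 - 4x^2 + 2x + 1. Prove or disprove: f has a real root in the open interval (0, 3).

Such a root exists.

f(0) = 1 and f(3) = -83, which have opposite signs.
f is continuous everywhere (it is a polynomial), in particular on [0, 3].
By the Intermediate Value Theorem f must vanish at some point of (0, 3).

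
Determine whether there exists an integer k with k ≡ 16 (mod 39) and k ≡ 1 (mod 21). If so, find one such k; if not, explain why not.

k = 211

The moduli are not coprime: gcd(39, 21) = 3. Compatibility requires 3 ∣ (1 − 16) = -15, which holds, so solutions exist.
The integers ≡ 16 (mod 39) are 16, 55, 94, 133, 172, 211, …; their remainders mod 21 are 16, 13, 10, 7, 4, 1, so k = 211 is the first that is ≡ 1 (mod 21).
Verify: 211 = 5·39 + 16 and 211 = 10·21 + 1. ✓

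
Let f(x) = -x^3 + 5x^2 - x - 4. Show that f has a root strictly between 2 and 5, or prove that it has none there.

f(2) = 6 and f(5) = -9, which have opposite signs.
f is continuous everywhere (it is a polynomial), in particular on [2, 5].
By the Intermediate Value Theorem f must vanish at some point of (2, 5).

Yes, f has a root in the interval.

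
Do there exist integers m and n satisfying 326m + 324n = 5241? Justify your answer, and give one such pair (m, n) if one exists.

No, no such integers exist.

Any value of 326m + 324n is a multiple of gcd(326, 324) = 2.
But 5241 = 2·2620 + 1, so 2 ∤ 5241.
Therefore 326m + 324n = 5241 has no solution in integers.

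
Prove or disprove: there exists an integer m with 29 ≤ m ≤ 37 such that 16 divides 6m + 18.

m = 29

At m = 29 we get 6·29 + 18 = 192, and 192 = 16·12.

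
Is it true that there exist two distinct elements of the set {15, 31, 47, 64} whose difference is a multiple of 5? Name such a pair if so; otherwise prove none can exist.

No, no such pair exists.

Two integers differ by a multiple of 5 exactly when they have the same residue mod 5. The residues are 15↦0, 31↦1, 47↦2, 64↦4.
These 4 residues are pairwise different, hence no difference of two elements is divisible by 5.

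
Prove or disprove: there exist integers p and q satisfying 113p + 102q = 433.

Since gcd(113, 102) = 1, every integer is an integer combination of 113 and 102.
Dividing repeatedly: 113 = 1·102 + 11, 102 = 9·11 + 3, 11 = 3·3 + 2, 3 = 1·2 + 1, 2 = 2·1 + 0.
Working back up the chain: 1 = 3 − 1·2 = 3 − (11 − 3·3) = −11 + 4·3 = −11 + 4·(102 − 9·11) = 4·102 − 37·11 = 4·102 − 37·(113 − 1·102) = −37·113 + 41·102. So 113·(-37) + 102·41 = 1.
Scaling by 433 gives the particular solution (p, q) = (-16021, 17753).
Adding 158·102 to p and subtracting 158·113 from q gives the tidier solution (95, -101).
Indeed 113·95 + 102·(-101) = 10735 − 10302 = 433.

p = 95, q = -101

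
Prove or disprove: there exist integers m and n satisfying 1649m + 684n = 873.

1649 and 684 are coprime, so 1649m + 684n ranges over all of ℤ.
Run the Euclidean algorithm on 1649 and 684: 1649 = 2·684 + 281, 684 = 2·281 + 122, 281 = 2·122 + 37, 122 = 3·37 + 11, 37 = 3·11 + 4, 11 = 2·4 + 3, 4 = 1·3 + 1, 3 = 3·1 + 0.
Working back up the chain: 1 = 4 − 1·3 = 4 − (11 − 2·4) = −11 + 3·4 = −11 + 3·(37 − 3·11) = 3·37 − 10·11 = 3·37 − 10·(122 − 3·37) = −10·122 + 33·37 = −10·122 + 33·(281 − 2·122) = 33·281 − 76·122 = 33·281 − 76·(684 − 2·281) = −76·684 + 185·281 = −76·684 + 185·(1649 − 2·684) = 185·1649 − 446·684. So 1649·185 + 684·(-446) = 1.
Multiplying through by 873: m = 185·873 = 161505, n = (-446)·873 = -389358 is a solution.
Subtracting 236·684 from m and adding 236·1649 to n gives the tidier solution (81, -194).
Indeed 1649·81 + 684·(-194) = 133569 − 132696 = 873.

m = 81, n = -194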